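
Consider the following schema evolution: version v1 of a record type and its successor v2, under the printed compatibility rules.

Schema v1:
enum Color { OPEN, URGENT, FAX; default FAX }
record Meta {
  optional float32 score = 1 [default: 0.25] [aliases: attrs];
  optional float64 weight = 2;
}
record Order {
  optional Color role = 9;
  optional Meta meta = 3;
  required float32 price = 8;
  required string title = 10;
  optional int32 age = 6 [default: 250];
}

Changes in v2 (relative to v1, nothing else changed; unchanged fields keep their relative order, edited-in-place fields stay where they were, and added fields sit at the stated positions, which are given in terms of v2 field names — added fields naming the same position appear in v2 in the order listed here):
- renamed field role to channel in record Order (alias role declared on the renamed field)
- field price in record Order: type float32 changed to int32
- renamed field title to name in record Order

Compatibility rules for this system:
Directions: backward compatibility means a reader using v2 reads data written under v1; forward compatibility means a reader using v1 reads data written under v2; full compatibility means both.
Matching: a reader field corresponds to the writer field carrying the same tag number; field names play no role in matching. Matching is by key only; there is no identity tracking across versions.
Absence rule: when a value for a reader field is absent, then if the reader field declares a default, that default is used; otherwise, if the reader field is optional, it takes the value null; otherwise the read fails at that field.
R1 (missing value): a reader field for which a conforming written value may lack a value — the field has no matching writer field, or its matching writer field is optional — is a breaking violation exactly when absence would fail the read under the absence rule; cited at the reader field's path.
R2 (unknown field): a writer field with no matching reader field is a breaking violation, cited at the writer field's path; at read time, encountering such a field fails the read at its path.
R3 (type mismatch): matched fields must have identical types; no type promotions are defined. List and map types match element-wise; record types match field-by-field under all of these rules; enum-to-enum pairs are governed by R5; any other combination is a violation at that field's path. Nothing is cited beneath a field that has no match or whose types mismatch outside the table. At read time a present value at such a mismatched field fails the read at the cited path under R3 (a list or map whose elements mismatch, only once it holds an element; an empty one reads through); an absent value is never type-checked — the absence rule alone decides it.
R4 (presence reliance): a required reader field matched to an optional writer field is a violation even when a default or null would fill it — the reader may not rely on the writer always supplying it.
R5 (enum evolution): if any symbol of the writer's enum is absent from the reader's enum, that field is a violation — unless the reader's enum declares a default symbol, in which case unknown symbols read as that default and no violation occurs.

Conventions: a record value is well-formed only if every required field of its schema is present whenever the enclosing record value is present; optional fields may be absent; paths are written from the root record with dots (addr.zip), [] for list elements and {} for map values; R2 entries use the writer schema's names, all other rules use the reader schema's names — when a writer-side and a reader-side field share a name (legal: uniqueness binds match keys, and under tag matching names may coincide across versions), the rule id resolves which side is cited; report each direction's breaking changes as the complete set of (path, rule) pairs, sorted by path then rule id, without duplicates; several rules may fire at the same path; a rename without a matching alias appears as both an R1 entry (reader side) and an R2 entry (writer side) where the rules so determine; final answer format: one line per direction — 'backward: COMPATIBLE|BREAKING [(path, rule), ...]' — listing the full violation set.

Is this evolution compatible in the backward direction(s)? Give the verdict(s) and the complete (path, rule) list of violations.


the writer's type comes first in each Order pair
backward analysis of Order with v2 as reader and v1 as writer:
  channel <- role (Color -> Color, writer optional)
  meta <- meta (Meta -> Meta, writer optional)
  price <- price (float32 -> int32, writer required)
  name <- title (string -> string, writer required)
  age <- age (int32 -> int32, writer optional)
  meta.score <- meta.score (float32 -> float32, writer optional)
  meta.weight <- meta.weight (float64 -> float64, writer optional)
  rule R3 violated at price
  backward on Order therefore BREAKING (1)
ruling out the remaining Order differences:
  renamed field role to channel in record Order (alias role declared on the renamed field) -> no rule fires on it in Order's dialect; the asked verdict holds
  renamed field title to name in record Order -> no rule fires on it in Order's dialect; the asked verdict holds

backward: BREAKING [(price, R3)]


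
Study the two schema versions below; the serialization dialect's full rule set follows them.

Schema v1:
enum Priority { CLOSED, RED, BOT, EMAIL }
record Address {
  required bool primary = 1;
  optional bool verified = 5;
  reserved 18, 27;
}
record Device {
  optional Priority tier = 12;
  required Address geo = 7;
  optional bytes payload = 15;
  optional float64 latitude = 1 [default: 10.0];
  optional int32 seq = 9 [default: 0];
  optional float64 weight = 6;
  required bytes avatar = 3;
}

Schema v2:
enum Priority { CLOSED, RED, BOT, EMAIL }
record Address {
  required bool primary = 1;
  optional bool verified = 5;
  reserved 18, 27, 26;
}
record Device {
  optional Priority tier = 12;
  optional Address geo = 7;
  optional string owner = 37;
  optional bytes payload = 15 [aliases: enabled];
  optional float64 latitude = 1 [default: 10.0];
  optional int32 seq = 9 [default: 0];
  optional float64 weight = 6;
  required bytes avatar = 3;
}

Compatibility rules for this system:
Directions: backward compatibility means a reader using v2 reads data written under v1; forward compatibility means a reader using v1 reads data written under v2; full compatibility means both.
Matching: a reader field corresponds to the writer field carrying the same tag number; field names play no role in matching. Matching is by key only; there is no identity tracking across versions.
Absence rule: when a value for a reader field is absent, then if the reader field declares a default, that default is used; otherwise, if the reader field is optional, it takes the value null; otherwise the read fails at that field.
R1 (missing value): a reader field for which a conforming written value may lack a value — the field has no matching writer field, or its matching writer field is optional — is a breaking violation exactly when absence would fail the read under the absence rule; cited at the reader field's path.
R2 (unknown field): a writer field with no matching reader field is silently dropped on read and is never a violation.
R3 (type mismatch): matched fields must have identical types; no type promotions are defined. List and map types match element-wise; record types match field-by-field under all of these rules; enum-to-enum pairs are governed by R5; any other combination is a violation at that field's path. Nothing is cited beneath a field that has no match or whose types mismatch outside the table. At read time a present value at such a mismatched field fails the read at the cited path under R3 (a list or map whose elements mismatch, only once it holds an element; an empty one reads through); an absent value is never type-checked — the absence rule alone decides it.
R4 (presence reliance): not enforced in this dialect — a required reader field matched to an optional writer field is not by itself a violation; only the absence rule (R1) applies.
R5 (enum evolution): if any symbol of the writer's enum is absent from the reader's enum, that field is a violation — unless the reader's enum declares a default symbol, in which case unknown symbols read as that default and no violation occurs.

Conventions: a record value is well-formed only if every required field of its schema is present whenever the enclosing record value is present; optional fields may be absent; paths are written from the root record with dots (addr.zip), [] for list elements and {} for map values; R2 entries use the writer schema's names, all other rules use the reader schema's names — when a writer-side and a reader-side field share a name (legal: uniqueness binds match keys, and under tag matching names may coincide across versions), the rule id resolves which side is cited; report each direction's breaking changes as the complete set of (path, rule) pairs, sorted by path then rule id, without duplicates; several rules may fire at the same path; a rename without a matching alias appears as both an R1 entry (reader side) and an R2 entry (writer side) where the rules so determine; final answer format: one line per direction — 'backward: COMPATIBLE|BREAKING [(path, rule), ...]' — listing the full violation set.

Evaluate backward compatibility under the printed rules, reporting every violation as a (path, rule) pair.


backward: COMPATIBLE []

each type pair in Device: writer, then reader
backward on Device — v2 reading data written by v1:
  tier: Priority -> Priority, writer optional; from tier
  geo: Address -> Address, writer required; from geo
  owner: no writer-side match
  payload: bytes -> bytes, writer optional; from payload
  latitude: float64 -> float64, writer optional; from latitude
  seq: int32 -> int32, writer optional; from seq
  weight: float64 -> float64, writer optional; from weight
  avatar: bytes -> bytes, writer required; from avatar
  geo.primary: bool -> bool, writer required; from geo.primary
  geo.verified: bool -> bool, writer optional; from geo.verified
  => no violations; backward on Device: COMPATIBLE
checking off the Device differences that do not matter here:
  added field owner to record Device: optional string, tag 37 (in v2 it sits immediately before payload) -> fires no rule on Device, leaving the asked answer as it is
  field geo in record Device: required changed to optional -> affects forward compatibility only, which is not asked


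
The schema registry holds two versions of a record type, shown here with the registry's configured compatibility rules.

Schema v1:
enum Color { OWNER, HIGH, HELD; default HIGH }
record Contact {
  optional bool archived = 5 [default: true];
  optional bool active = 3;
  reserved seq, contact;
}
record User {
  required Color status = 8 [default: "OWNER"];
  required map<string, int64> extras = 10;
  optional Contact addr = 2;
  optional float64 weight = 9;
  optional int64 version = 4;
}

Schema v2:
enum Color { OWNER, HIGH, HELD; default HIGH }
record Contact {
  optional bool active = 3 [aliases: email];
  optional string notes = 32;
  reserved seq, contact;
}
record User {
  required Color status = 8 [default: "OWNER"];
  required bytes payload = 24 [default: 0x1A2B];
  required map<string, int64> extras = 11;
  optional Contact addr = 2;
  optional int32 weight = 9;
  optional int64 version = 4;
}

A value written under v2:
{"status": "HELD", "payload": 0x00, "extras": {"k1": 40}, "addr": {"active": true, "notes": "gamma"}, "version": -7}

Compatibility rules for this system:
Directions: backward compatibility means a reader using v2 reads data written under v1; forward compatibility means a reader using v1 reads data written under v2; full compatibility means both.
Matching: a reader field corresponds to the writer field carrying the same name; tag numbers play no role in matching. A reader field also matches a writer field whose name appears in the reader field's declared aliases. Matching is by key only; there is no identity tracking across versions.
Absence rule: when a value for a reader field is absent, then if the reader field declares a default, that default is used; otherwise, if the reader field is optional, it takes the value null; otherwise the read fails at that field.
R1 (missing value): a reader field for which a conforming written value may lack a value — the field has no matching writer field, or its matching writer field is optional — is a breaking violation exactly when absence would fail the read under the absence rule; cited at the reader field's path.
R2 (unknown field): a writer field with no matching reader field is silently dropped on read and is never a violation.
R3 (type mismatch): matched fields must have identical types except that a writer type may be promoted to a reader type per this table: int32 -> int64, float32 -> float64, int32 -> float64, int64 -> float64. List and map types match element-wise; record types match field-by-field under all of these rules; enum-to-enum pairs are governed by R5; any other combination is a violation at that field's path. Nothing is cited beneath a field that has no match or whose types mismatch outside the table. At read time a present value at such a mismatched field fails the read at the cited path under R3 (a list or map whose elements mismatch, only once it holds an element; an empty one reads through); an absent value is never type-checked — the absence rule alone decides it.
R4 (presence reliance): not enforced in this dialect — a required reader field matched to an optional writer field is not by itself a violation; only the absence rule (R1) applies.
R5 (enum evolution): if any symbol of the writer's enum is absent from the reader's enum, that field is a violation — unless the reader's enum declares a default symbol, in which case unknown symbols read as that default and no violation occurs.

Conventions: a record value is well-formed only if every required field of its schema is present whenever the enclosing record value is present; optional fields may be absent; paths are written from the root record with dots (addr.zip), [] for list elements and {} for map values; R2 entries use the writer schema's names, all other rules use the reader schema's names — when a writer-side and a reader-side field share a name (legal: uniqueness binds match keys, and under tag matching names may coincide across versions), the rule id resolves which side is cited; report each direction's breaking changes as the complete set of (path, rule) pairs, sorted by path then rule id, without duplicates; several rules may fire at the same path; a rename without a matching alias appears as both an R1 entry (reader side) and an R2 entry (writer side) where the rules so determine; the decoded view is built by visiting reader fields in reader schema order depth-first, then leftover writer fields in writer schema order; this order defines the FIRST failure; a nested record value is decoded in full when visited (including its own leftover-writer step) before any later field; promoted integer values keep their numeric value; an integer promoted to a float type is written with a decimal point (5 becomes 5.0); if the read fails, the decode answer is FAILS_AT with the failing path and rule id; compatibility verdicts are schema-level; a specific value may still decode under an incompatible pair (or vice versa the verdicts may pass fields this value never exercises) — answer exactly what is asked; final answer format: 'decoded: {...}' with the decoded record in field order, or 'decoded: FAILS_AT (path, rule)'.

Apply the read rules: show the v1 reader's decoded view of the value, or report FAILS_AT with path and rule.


decoded: {"status": "HELD", "extras": {"k1": 40}, "addr": {"archived": true, "active": true}, "weight": null, "version": -7}

arrows below run writer -> reader for User
decoding the User value with the v1 reader:
  status := "HELD"
  extras := {"k1": 40}
  addr.archived := true (absent -> default)
  addr.active := true
  writer addr.notes: unknown -> dropped
  weight := null (absent, optional -> null)
  version := -7
  writer payload: unknown -> dropped
  => decoded: {"status": "HELD", "extras": {"k1": 40}, "addr": {"archived": true, "active": true}, "weight": null, "version": -7}
remaining User differences; none change what is asked:
  removed field archived from record Contact -> fires no rule on User under this dialect and leaves the result unchanged
  field extras in record User: tag 10 changed to 11 -> fires no rule on User under this dialect and leaves the result unchanged
  added field notes to record Contact: optional string, tag 32 (in v2 it sits last) -> fires no rule on User under this dialect and leaves the result unchanged
  added field payload to record User: required bytes, tag 24, default 0x1A2B (in v2 it sits immediately before extras) -> fires no rule on User under this dialect and leaves the result unchanged
  field weight in record User: type float64 changed to int32 -> changes User's schema-level verdicts only — the decode of this value is the same


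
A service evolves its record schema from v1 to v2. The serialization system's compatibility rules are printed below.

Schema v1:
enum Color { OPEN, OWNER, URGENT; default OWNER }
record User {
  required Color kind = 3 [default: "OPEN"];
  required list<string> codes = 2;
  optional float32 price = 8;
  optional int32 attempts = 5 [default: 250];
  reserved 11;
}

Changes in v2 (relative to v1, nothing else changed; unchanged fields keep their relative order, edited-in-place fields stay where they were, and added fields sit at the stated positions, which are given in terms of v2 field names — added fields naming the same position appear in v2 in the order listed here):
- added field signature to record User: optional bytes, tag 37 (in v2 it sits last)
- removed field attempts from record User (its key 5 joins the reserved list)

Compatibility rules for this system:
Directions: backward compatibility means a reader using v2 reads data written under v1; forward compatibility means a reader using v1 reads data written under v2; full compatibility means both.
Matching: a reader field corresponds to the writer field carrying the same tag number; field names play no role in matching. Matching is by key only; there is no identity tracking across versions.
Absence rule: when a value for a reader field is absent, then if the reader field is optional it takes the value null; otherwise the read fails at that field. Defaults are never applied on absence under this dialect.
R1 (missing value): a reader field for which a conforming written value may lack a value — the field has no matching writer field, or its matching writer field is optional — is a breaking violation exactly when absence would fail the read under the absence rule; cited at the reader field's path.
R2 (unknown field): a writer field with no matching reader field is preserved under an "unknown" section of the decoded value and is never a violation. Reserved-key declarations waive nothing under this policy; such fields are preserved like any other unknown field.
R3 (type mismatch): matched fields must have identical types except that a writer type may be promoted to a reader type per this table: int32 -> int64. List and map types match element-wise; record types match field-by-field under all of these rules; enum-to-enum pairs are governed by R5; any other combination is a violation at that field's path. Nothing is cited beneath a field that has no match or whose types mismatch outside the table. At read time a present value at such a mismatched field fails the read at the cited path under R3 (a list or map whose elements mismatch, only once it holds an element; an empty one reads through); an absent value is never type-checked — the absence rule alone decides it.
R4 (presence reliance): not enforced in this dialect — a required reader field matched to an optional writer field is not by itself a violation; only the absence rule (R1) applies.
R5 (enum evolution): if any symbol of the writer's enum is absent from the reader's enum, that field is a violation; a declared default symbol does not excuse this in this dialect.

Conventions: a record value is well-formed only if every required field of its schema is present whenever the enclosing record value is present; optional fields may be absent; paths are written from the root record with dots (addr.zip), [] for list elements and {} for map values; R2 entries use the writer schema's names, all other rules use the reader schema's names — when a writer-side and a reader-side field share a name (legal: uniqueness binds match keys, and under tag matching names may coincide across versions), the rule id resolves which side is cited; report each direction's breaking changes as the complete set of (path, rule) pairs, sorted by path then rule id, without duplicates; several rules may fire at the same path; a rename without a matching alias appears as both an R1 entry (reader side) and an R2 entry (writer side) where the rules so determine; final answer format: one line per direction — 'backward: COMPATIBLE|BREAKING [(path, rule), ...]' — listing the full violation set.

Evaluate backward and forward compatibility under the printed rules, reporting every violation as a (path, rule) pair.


backward: COMPATIBLE []; forward: COMPATIBLE []

each type pair in User: writer, then reader
checking backward for User: reader v2 against writer v1:
  writer required, Color -> Color: reader kind maps from writer kind
  writer required, list<string> -> list<string>: reader codes maps from writer codes
  writer optional, float32 -> float32: reader price maps from writer price
  signature: no writer-side match
  leftover writer field: attempts
  => no violations; backward on User: COMPATIBLE
checking forward for User: reader v1 against writer v2:
  writer required, Color -> Color: reader kind maps from writer kind
  writer required, list<string> -> list<string>: reader codes maps from writer codes
  writer optional, float32 -> float32: reader price maps from writer price
  attempts: no writer-side match
  leftover writer field: signature
  => no violations; forward on User: COMPATIBLE


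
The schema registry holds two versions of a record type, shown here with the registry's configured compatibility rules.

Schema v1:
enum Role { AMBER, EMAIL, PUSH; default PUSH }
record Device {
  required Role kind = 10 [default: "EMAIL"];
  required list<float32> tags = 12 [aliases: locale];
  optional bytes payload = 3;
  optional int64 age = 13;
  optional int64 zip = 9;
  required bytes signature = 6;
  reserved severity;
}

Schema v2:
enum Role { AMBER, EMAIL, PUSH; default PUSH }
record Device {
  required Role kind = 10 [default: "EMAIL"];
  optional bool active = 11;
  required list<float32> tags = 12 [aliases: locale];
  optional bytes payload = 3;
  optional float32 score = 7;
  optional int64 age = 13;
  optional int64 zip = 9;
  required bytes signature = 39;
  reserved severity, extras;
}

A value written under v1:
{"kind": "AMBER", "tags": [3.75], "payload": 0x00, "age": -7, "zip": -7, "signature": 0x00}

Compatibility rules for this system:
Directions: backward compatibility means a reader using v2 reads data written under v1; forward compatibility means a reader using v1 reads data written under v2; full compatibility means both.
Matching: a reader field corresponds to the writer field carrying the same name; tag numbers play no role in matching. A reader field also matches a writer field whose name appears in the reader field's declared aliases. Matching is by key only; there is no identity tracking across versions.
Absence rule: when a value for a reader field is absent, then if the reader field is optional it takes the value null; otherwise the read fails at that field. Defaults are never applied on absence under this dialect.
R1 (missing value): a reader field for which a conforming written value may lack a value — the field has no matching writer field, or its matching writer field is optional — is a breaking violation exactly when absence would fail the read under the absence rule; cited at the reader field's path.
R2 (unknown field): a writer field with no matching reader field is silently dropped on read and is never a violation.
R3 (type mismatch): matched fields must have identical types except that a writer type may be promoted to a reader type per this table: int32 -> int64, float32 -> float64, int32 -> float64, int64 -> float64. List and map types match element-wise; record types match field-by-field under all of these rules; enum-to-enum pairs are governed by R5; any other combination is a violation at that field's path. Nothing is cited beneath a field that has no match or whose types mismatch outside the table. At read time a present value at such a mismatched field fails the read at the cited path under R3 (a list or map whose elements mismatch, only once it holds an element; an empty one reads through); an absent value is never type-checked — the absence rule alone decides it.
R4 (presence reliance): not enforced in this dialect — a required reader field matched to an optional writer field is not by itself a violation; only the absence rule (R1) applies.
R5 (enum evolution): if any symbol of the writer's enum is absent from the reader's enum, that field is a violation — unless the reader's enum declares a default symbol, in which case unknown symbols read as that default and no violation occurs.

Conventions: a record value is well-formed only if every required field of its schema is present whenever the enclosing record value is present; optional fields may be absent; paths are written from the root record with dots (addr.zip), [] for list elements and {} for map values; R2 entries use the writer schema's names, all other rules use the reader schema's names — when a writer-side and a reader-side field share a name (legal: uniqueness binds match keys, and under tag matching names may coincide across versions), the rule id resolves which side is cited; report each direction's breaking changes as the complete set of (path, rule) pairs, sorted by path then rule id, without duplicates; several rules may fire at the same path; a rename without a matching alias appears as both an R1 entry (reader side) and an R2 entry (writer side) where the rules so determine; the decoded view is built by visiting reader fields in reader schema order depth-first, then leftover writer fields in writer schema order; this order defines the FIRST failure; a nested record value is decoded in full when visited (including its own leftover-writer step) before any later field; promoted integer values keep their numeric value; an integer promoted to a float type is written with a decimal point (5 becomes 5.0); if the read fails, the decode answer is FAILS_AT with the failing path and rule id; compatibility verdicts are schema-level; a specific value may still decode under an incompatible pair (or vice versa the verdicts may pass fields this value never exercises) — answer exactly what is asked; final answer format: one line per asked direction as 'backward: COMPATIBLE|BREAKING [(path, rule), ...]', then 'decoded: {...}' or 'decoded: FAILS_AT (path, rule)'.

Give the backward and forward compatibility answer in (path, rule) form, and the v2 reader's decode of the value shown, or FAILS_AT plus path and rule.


in Device below, arrows point writer -> reader
backward analysis of Device with v2 as reader and v1 as writer:
  Role -> Role, writer required: kind aligns to kind
  active has no writer counterpart
  list<float32> -> list<float32>, writer required: tags aligns to tags
  bytes -> bytes, writer optional: payload aligns to payload
  score has no writer counterpart
  int64 -> int64, writer optional: age aligns to age
  int64 -> int64, writer optional: zip aligns to zip
  bytes -> bytes, writer required: signature aligns to signature
  => backward verdict for Device: COMPATIBLE, no violations
forward analysis of Device with v1 as reader and v2 as writer:
  Role -> Role, writer required: kind aligns to kind
  list<float32> -> list<float32>, writer required: tags aligns to tags
  bytes -> bytes, writer optional: payload aligns to payload
  int64 -> int64, writer optional: age aligns to age
  int64 -> int64, writer optional: zip aligns to zip
  bytes -> bytes, writer required: signature aligns to signature
  leftover writer field: active
  leftover writer field: score
  => forward verdict for Device: COMPATIBLE, no violations
decode (reader v2):
  kind := "AMBER"
  active := null (not supplied -> null)
  tags := [3.75]
  payload := 0x00
  score := null (not supplied -> null)
  age := -7
  zip := -7
  signature := 0x00
  => decoded: {"kind": "AMBER", "active": null, "tags": [3.75], "payload": 0x00, "score": null, "age": -7, "zip": -7, "signature": 0x00}

backward: COMPATIBLE []; forward: COMPATIBLE []; decoded: {"kind": "AMBER", "active": null, "tags": [3.75], "payload": 0x00, "score": null, "age": -7, "zip": -7, "signature": 0x00}


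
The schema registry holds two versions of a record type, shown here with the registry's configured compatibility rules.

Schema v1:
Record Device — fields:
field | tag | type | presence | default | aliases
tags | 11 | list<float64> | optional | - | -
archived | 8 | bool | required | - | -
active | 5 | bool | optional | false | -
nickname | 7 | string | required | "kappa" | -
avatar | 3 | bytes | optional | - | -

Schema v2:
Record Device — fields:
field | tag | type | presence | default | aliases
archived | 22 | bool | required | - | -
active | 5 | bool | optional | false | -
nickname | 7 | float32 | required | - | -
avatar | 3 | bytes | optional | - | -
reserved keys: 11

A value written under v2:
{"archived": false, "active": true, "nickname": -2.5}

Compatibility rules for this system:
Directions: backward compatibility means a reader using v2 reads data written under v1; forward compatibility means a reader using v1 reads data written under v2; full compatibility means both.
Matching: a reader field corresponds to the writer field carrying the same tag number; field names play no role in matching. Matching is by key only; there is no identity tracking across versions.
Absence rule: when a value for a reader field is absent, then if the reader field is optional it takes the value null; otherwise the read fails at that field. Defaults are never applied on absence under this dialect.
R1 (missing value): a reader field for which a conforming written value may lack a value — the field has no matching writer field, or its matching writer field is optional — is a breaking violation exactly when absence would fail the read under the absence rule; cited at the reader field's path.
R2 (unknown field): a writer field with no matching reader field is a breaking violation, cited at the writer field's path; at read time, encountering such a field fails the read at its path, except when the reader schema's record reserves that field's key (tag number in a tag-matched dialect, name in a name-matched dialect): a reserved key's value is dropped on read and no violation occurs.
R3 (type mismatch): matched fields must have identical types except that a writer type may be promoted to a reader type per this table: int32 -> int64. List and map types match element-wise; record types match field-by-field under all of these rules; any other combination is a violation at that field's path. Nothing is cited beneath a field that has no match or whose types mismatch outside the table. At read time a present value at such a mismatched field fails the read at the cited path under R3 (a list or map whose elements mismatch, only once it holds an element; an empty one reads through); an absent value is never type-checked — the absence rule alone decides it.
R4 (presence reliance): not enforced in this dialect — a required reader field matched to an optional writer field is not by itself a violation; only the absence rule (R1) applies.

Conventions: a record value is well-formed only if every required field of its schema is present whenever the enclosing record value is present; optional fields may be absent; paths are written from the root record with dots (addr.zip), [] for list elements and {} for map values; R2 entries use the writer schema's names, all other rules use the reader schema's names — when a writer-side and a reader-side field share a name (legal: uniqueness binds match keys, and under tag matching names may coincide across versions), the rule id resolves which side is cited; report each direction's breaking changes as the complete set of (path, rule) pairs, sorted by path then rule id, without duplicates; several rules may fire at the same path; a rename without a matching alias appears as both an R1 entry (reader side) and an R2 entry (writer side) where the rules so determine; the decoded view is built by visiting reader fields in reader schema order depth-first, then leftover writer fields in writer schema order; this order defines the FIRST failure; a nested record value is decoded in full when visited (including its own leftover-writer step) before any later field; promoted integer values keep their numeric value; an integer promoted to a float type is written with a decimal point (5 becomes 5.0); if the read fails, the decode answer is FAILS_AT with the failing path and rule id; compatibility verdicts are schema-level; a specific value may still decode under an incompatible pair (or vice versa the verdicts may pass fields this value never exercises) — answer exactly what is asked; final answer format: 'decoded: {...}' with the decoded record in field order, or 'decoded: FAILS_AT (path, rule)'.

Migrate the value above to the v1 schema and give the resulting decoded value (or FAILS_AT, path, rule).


decoded: FAILS_AT (archived, R1)

the writer's type comes first in each Device pair
decode walk for Device under reader schema v1:
  tags := null (not supplied -> null)
  read fails at archived under R1 (no fill)
  => FAILS_AT (archived, R1)
the rest of the Device diff is inert for this question:
  field nickname in record Device: type string changed to float32 (its default is dropped) -> matters for Device compatibility verdicts, not for this value's decode
  removed field tags from record Device (its key 11 joins the reserved list) -> triggers nothing under the printed rules; the Device answer is the same either way


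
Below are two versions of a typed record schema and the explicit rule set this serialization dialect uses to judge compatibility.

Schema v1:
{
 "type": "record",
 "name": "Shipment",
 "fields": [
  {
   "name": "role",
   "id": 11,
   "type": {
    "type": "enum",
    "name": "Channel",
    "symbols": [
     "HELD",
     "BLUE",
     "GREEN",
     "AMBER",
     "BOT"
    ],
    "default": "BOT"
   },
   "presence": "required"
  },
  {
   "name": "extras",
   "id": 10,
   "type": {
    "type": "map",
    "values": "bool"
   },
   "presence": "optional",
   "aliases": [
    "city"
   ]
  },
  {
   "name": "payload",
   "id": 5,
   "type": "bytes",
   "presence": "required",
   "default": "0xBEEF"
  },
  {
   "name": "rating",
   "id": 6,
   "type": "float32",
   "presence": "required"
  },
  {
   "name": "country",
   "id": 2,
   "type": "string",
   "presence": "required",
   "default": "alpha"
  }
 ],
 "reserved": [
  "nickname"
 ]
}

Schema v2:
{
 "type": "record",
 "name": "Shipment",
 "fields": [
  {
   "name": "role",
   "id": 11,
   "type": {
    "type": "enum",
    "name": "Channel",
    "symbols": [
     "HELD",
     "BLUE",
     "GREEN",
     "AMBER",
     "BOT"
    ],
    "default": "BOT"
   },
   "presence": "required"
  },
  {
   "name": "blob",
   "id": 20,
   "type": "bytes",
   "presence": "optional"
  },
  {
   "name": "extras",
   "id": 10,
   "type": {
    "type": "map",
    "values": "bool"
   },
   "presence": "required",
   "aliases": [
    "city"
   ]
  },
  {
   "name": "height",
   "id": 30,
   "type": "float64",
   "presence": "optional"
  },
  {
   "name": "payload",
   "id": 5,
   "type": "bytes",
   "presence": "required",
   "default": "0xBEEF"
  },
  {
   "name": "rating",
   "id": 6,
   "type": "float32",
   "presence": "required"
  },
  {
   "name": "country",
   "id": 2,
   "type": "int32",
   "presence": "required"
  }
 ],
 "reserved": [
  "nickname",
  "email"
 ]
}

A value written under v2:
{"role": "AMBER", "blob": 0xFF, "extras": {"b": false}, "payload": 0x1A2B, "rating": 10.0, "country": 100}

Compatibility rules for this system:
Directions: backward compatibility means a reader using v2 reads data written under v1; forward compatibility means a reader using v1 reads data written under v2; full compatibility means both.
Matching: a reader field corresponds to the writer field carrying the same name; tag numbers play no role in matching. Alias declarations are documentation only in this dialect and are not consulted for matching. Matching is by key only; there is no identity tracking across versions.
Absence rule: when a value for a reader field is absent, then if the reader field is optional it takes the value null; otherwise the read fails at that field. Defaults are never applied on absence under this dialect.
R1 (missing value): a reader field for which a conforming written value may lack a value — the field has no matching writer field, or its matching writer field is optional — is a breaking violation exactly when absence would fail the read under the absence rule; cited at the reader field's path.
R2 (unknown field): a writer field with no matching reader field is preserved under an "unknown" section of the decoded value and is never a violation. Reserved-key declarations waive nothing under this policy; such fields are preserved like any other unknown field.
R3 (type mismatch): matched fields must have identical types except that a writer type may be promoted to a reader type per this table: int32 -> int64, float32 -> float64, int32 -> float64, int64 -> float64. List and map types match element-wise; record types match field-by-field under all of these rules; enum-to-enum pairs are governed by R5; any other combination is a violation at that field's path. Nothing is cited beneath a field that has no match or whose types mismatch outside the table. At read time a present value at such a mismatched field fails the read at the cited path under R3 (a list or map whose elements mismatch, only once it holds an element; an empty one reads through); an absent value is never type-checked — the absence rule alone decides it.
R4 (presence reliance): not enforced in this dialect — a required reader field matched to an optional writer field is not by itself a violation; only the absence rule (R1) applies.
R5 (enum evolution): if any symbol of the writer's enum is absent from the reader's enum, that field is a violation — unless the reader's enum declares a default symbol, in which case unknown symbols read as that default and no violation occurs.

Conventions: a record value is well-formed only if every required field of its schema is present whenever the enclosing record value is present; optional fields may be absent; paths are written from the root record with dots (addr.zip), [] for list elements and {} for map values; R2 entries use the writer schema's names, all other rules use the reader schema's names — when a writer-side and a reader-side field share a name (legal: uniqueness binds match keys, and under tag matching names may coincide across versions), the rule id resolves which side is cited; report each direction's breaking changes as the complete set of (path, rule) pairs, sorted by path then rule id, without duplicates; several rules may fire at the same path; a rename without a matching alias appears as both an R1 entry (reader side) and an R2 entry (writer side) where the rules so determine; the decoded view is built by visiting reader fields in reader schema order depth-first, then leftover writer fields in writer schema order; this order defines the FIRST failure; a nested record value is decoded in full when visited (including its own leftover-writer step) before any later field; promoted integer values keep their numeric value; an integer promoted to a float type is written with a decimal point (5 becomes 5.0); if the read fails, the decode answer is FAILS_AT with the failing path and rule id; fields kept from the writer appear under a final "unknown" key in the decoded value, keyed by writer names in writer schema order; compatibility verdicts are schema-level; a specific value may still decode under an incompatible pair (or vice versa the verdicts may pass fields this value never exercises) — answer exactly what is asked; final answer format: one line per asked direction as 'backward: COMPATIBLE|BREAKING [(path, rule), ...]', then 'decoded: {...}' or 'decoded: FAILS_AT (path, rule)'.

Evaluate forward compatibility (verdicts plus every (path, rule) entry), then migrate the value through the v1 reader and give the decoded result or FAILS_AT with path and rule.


forward: BREAKING [(country, R3)]; decoded: FAILS_AT (country, R3)

arrows below run writer -> reader for Shipment
forward pass over Shipment, reader schema v1, writer schema v2:
  Channel -> Channel, writer required: role aligns to role
  map<string, bool> -> map<string, bool>, writer required: extras aligns to extras
  bytes -> bytes, writer required: payload aligns to payload
  float32 -> float32, writer required: rating aligns to rating
  int32 -> string, writer required: country aligns to country
  writer blob: unknown to reader
  writer height: unknown to reader
  breaking: (country, R3)
  => forward: BREAKING (1)
decode (reader v1):
  role := "AMBER"
  extras := {"b": false}
  payload := 0x1A2B
  rating := 10.0
  read fails at country under R3
  => FAILS_AT (country, R3)
the other Shipment changes do not affect what is asked:
  added field blob to record Shipment: optional bytes, tag 20 (in v2 it sits immediately before extras) -> no rule fires on it in Shipment's dialect; the asked verdict holds
  added field height to record Shipment: optional float64, tag 30 (in v2 it sits immediately before payload) -> no rule fires on it in Shipment's dialect; the asked verdict holds
  field extras in record Shipment: optional changed to required -> fires only in the backward direction of Shipment, which is not asked here
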